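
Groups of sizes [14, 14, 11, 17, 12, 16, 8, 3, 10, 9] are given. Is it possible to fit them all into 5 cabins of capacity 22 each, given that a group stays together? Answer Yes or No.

Total = 114; ⌈114/22⌉ = 6.
At least 6 cabins are required, but only 5 are allowed.

No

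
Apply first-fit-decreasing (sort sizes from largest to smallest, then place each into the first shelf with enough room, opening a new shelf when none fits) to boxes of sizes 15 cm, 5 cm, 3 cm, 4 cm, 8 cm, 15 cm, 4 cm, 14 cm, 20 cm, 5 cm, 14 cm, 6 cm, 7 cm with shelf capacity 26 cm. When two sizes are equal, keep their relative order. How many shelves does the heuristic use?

5

Sorted descending: 20, 15, 15, 14, 14, 8, 7, 6, 5, 5, 4, 4, 3.
  20 → shelf 1 (new)  [load 20/26]
  15 → shelf 2 (new)  [load 15/26]
  15 → shelf 3 (new)  [load 15/26]
  14 → shelf 4 (new)  [load 14/26]
  14 → shelf 5 (new)  [load 14/26]
  8 → shelf 2  [load 23/26]
  7 → shelf 3  [load 22/26]
  6 → shelf 1  [load 26/26]
  5 → shelf 4  [load 19/26]
  5 → shelf 4  [load 24/26]
  4 → shelf 3  [load 26/26]
  4 → shelf 5  [load 18/26]
  3 → shelf 2  [load 26/26]
5 shelves opened.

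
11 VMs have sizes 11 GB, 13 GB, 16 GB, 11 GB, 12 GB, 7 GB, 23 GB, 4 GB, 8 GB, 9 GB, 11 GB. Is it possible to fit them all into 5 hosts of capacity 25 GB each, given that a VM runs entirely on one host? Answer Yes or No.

Total = 125 GB; ⌈125/25⌉ = 5.
The bound of 5 does not rule out 5, but exhaustive search shows no assignment into 5 hosts of capacity 25 GB exists — the minimum is 6.

No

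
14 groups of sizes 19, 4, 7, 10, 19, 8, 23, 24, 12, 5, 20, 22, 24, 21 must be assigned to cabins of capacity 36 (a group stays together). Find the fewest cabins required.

8

Total = 24 + 24 + 23 + 22 + 21 + 20 + 19 + 19 + 12 + 10 + 8 + 7 + 5 + 4 = 218.
Lower bound: ⌈218/36⌉ = 7 cabins.
Also, 8 groups each exceed 18, and no two of those can share a cabin, so at least 8 cabins are needed.
A packing using 8 cabins:
  cabin 1: 24 + 12 = 36
  cabin 2: 24 + 10 = 34
  cabin 3: 23 + 8 + 5 = 36
  cabin 4: 22 + 7 + 4 = 33
  cabin 5: 21 = 21
  cabin 6: 20 = 20
  cabin 7: 19 = 19
  cabin 8: 19 = 19
This matches the lower bound, so 8 is optimal.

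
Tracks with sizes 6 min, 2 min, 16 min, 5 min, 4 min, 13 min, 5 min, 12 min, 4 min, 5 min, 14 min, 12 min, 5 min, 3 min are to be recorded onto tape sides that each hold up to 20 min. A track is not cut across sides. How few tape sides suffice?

Total = 16 + 14 + 13 + 12 + 12 + 6 + 5 + 5 + 5 + 5 + 4 + 4 + 3 + 2 = 106 min.
Lower bound: ⌈106/20⌉ = 6 tape sides.
A packing using 6 tape sides:
  side 1: 16 + 4 = 20
  side 2: 14 + 6 = 20
  side 3: 13 + 5 + 2 = 20
  side 4: 12 + 5 + 3 = 20
  side 5: 12 + 5 = 17
  side 6: 5 + 4 = 9
This matches the lower bound, so 6 is optimal.

6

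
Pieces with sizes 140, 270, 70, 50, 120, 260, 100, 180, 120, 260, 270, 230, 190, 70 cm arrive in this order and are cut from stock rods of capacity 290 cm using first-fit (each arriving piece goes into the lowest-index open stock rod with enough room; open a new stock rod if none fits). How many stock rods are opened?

10

  140 → stock rod 1 (new)  [load 140/290]
  270 → stock rod 2 (new)  [load 270/290]
  70 → stock rod 1  [load 210/290]
  50 → stock rod 1  [load 260/290]
  120 → stock rod 3 (new)  [load 120/290]
  260 → stock rod 4 (new)  [load 260/290]
  100 → stock rod 3  [load 220/290]
  180 → stock rod 5 (new)  [load 180/290]
  120 → stock rod 6 (new)  [load 120/290]
  260 → stock rod 7 (new)  [load 260/290]
  270 → stock rod 8 (new)  [load 270/290]
  230 → stock rod 9 (new)  [load 230/290]
  190 → stock rod 10 (new)  [load 190/290]
  70 → stock rod 3  [load 290/290]
10 stock rods opened.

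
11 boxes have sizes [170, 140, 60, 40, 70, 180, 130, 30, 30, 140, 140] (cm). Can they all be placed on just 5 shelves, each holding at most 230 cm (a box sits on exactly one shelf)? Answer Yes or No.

Total = 1130 cm; ⌈1130/230⌉ = 5.
6 boxes each exceed half the capacity and cannot share a shelf, forcing at least 6 shelves.
At least 6 shelves are required, but only 5 are allowed.

No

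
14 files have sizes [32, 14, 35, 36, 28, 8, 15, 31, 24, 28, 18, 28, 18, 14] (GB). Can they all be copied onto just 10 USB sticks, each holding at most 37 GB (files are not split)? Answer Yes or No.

No

Total = 329 GB; ⌈329/37⌉ = 9.
The bound of 9 does not rule out 10, but exhaustive search shows no assignment into 10 USB sticks of capacity 37 GB exists — the minimum is 11.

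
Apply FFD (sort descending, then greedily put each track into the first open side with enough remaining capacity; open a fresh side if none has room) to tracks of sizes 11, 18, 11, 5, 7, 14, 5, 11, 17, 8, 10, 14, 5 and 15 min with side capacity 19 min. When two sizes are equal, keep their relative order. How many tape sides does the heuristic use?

Sorted descending: 18, 17, 15, 14, 14, 11, 11, 11, 10, 8, 7, 5, 5, 5.
  18 → side 1 (new)  [load 18/19]
  17 → side 2 (new)  [load 17/19]
  15 → side 3 (new)  [load 15/19]
  14 → side 4 (new)  [load 14/19]
  14 → side 5 (new)  [load 14/19]
  11 → side 6 (new)  [load 11/19]
  11 → side 7 (new)  [load 11/19]
  11 → side 8 (new)  [load 11/19]
  10 → side 9 (new)  [load 10/19]
  8 → side 6  [load 19/19]
  7 → side 7  [load 18/19]
  5 → side 4  [load 19/19]
  5 → side 5  [load 19/19]
  5 → side 8  [load 16/19]
9 tape sides opened.

9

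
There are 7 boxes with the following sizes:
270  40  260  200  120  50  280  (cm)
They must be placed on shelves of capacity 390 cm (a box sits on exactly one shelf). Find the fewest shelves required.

Total = 280 + 270 + 260 + 200 + 120 + 50 + 40 = 1220 cm.
Lower bound: ⌈1220/390⌉ = 4 shelves.
A packing using 4 shelves:
  shelf 1: 280 + 50 + 40 = 370
  shelf 2: 270 + 120 = 390
  shelf 3: 260 = 260
  shelf 4: 200 = 200
This matches the lower bound, so 4 is optimal.

4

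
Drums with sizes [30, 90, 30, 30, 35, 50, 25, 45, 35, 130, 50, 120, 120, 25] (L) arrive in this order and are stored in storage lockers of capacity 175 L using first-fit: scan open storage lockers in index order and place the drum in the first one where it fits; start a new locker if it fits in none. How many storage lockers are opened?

5

  30 → locker 1 (new)  [load 30/175]
  90 → locker 1  [load 120/175]
  30 → locker 1  [load 150/175]
  30 → locker 2 (new)  [load 30/175]
  35 → locker 2  [load 65/175]
  50 → locker 2  [load 115/175]
  25 → locker 1  [load 175/175]
  45 → locker 2  [load 160/175]
  35 → locker 3 (new)  [load 35/175]
  130 → locker 3  [load 165/175]
  50 → locker 4 (new)  [load 50/175]
  120 → locker 4  [load 170/175]
  120 → locker 5 (new)  [load 120/175]
  25 → locker 5  [load 145/175]
5 storage lockers opened.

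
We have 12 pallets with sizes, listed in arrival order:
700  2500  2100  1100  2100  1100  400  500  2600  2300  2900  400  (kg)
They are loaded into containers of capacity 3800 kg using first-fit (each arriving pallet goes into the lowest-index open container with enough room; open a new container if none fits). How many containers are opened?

  700 → container 1 (new)  [load 700/3800]
  2500 → container 1  [load 3200/3800]
  2100 → container 2 (new)  [load 2100/3800]
  1100 → container 2  [load 3200/3800]
  2100 → container 3 (new)  [load 2100/3800]
  1100 → container 3  [load 3200/3800]
  400 → container 1  [load 3600/3800]
  500 → container 2  [load 3700/3800]
  2600 → container 4 (new)  [load 2600/3800]
  2300 → container 5 (new)  [load 2300/3800]
  2900 → container 6 (new)  [load 2900/3800]
  400 → container 3  [load 3600/3800]
6 containers opened.

6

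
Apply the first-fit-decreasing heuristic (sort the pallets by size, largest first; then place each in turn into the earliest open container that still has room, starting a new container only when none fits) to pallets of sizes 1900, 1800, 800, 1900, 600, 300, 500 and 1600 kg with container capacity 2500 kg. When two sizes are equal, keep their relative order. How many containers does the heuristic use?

4

Sorted descending: 1900, 1900, 1800, 1600, 800, 600, 500, 300.
  1900 → container 1 (new)  [load 1900/2500]
  1900 → container 2 (new)  [load 1900/2500]
  1800 → container 3 (new)  [load 1800/2500]
  1600 → container 4 (new)  [load 1600/2500]
  800 → container 4  [load 2400/2500]
  600 → container 1  [load 2500/2500]
  500 → container 2  [load 2400/2500]
  300 → container 3  [load 2100/2500]
4 containers opened.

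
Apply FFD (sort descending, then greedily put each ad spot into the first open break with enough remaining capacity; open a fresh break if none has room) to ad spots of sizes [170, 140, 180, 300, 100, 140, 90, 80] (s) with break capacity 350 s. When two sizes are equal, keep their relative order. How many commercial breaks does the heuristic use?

4

Sorted descending: 300, 180, 170, 140, 140, 100, 90, 80.
  300 → break 1 (new)  [load 300/350]
  180 → break 2 (new)  [load 180/350]
  170 → break 2  [load 350/350]
  140 → break 3 (new)  [load 140/350]
  140 → break 3  [load 280/350]
  100 → break 4 (new)  [load 100/350]
  90 → break 4  [load 190/350]
  80 → break 4  [load 270/350]
4 commercial breaks opened.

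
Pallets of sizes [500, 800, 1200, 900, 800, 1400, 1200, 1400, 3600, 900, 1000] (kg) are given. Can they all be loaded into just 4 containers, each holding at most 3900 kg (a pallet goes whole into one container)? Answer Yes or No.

Yes

A valid assignment using 4 containers:
  container 1: 3600 = 3600
  container 2: 1400 + 1400 + 1000 = 3800
  container 3: 1200 + 1200 + 900 + 500 = 3800
  container 4: 900 + 800 + 800 = 2500
Every load is within 3900 kg, so 4 containers suffice.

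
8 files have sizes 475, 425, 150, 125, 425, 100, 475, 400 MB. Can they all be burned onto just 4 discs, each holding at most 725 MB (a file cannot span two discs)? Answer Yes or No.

Total = 2575 MB; ⌈2575/725⌉ = 4.
5 files each exceed half the capacity and cannot share a disc, forcing at least 5 discs.
At least 5 discs are required, but only 4 are allowed.

No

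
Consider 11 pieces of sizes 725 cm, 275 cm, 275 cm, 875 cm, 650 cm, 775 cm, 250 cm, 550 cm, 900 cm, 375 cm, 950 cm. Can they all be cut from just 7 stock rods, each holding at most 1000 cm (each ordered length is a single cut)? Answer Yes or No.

Total = 6600 cm; ⌈6600/1000⌉ = 7.
The bound of 7 does not rule out 7, but exhaustive search shows no assignment into 7 stock rods of capacity 1000 cm exists — the minimum is 8.

No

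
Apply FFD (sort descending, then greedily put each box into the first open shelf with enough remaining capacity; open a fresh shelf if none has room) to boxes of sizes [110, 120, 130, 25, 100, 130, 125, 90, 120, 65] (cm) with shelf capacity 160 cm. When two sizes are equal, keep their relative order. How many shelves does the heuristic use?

8

Sorted descending: 130, 130, 125, 120, 120, 110, 100, 90, 65, 25.
  130 → shelf 1 (new)  [load 130/160]
  130 → shelf 2 (new)  [load 130/160]
  125 → shelf 3 (new)  [load 125/160]
  120 → shelf 4 (new)  [load 120/160]
  120 → shelf 5 (new)  [load 120/160]
  110 → shelf 6 (new)  [load 110/160]
  100 → shelf 7 (new)  [load 100/160]
  90 → shelf 8 (new)  [load 90/160]
  65 → shelf 8  [load 155/160]
  25 → shelf 1  [load 155/160]
8 shelves opened.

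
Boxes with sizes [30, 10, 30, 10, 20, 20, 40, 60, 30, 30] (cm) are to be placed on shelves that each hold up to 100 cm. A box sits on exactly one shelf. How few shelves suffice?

3

Total = 60 + 40 + 30 + 30 + 30 + 30 + 20 + 20 + 10 + 10 = 280 cm.
Lower bound: ⌈280/100⌉ = 3 shelves.
A packing using 3 shelves:
  shelf 1: 60 + 40 = 100
  shelf 2: 30 + 30 + 30 + 10 = 100
  shelf 3: 30 + 20 + 20 + 10 = 80
This matches the lower bound, so 3 is optimal.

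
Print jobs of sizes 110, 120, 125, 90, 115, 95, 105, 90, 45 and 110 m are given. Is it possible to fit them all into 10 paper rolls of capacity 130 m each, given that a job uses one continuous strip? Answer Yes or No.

A valid assignment using 10 paper rolls:
  roll 1: 125 = 125
  roll 2: 120 = 120
  roll 3: 115 = 115
  roll 4: 110 = 110
  roll 5: 110 = 110
  roll 6: 105 = 105
  roll 7: 95 = 95
  roll 8: 90 = 90
  roll 9: 90 = 90
  roll 10: 45 = 45
Every load is within 130 m, so 10 paper rolls suffice.

Yes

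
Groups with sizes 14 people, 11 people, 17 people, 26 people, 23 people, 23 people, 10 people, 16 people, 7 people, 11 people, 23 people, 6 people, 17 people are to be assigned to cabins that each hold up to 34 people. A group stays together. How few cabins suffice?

7

Total = 26 + 23 + 23 + 23 + 17 + 17 + 16 + 14 + 11 + 11 + 10 + 7 + 6 = 204 people.
Lower bound: ⌈204/34⌉ = 6 cabins.
A packing using 7 cabins:
  cabin 1: 26 + 7 = 33
  cabin 2: 23 + 11 = 34
  cabin 3: 23 + 11 = 34
  cabin 4: 23 + 10 = 33
  cabin 5: 17 + 17 = 34
  cabin 6: 16 + 14 = 30
  cabin 7: 6 = 6
No arrangement into 6 cabins stays within capacity, so 7 is optimal.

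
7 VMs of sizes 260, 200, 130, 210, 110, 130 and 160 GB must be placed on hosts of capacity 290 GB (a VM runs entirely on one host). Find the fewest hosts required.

Total = 260 + 210 + 200 + 160 + 130 + 130 + 110 = 1200 GB.
Lower bound: ⌈1200/290⌉ = 5 hosts.
A packing using 5 hosts:
  host 1: 260 = 260
  host 2: 210 = 210
  host 3: 200 = 200
  host 4: 160 + 130 = 290
  host 5: 130 + 110 = 240
This matches the lower bound, so 5 is optimal.

5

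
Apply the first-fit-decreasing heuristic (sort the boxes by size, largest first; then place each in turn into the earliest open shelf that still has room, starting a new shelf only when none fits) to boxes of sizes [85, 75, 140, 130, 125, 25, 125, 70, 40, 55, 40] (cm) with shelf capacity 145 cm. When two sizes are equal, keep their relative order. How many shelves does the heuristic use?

7

Sorted descending: 140, 130, 125, 125, 85, 75, 70, 55, 40, 40, 25.
  140 → shelf 1 (new)  [load 140/145]
  130 → shelf 2 (new)  [load 130/145]
  125 → shelf 3 (new)  [load 125/145]
  125 → shelf 4 (new)  [load 125/145]
  85 → shelf 5 (new)  [load 85/145]
  75 → shelf 6 (new)  [load 75/145]
  70 → shelf 6  [load 145/145]
  55 → shelf 5  [load 140/145]
  40 → shelf 7 (new)  [load 40/145]
  40 → shelf 7  [load 80/145]
  25 → shelf 7  [load 105/145]
7 shelves opened.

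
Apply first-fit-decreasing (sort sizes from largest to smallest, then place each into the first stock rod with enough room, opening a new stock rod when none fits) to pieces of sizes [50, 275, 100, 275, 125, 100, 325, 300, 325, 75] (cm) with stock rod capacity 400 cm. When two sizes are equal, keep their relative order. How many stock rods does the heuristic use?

Sorted descending: 325, 325, 300, 275, 275, 125, 100, 100, 75, 50.
  325 → stock rod 1 (new)  [load 325/400]
  325 → stock rod 2 (new)  [load 325/400]
  300 → stock rod 3 (new)  [load 300/400]
  275 → stock rod 4 (new)  [load 275/400]
  275 → stock rod 5 (new)  [load 275/400]
  125 → stock rod 4  [load 400/400]
  100 → stock rod 3  [load 400/400]
  100 → stock rod 5  [load 375/400]
  75 → stock rod 1  [load 400/400]
  50 → stock rod 2  [load 375/400]
5 stock rods opened.

5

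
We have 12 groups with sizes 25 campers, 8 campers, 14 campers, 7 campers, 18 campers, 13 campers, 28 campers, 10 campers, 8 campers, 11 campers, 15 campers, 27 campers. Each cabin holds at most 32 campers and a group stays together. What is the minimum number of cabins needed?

7

Total = 28 + 27 + 25 + 18 + 15 + 14 + 13 + 11 + 10 + 8 + 8 + 7 = 184 campers.
Lower bound: ⌈184/32⌉ = 6 cabins.
A packing using 7 cabins:
  cabin 1: 28 = 28
  cabin 2: 27 = 27
  cabin 3: 25 + 7 = 32
  cabin 4: 18 + 14 = 32
  cabin 5: 15 + 13 = 28
  cabin 6: 11 + 10 + 8 = 29
  cabin 7: 8 = 8
No arrangement into 6 cabins stays within capacity, so 7 is optimal.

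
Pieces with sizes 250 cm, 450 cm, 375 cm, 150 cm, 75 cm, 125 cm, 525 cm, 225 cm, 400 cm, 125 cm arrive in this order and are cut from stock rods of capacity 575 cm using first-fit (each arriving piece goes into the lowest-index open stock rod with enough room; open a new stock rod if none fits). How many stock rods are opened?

6

  250 → stock rod 1 (new)  [load 250/575]
  450 → stock rod 2 (new)  [load 450/575]
  375 → stock rod 3 (new)  [load 375/575]
  150 → stock rod 1  [load 400/575]
  75 → stock rod 1  [load 475/575]
  125 → stock rod 2  [load 575/575]
  525 → stock rod 4 (new)  [load 525/575]
  225 → stock rod 5 (new)  [load 225/575]
  400 → stock rod 6 (new)  [load 400/575]
  125 → stock rod 3  [load 500/575]
6 stock rods opened.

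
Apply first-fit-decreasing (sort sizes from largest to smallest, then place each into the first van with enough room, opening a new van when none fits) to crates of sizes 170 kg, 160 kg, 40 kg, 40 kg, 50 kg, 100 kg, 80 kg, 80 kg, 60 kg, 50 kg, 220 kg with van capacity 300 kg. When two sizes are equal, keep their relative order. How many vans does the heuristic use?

Sorted descending: 220, 170, 160, 100, 80, 80, 60, 50, 50, 40, 40.
  220 → van 1 (new)  [load 220/300]
  170 → van 2 (new)  [load 170/300]
  160 → van 3 (new)  [load 160/300]
  100 → van 2  [load 270/300]
  80 → van 1  [load 300/300]
  80 → van 3  [load 240/300]
  60 → van 3  [load 300/300]
  50 → van 4 (new)  [load 50/300]
  50 → van 4  [load 100/300]
  40 → van 4  [load 140/300]
  40 → van 4  [load 180/300]
4 vans opened.

4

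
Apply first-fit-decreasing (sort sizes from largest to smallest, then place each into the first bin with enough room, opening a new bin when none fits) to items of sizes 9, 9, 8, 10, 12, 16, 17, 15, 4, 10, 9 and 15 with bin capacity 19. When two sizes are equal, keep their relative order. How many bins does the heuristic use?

8

Sorted descending: 17, 16, 15, 15, 12, 10, 10, 9, 9, 9, 8, 4.
  17 → bin 1 (new)  [load 17/19]
  16 → bin 2 (new)  [load 16/19]
  15 → bin 3 (new)  [load 15/19]
  15 → bin 4 (new)  [load 15/19]
  12 → bin 5 (new)  [load 12/19]
  10 → bin 6 (new)  [load 10/19]
  10 → bin 7 (new)  [load 10/19]
  9 → bin 6  [load 19/19]
  9 → bin 7  [load 19/19]
  9 → bin 8 (new)  [load 9/19]
  8 → bin 8  [load 17/19]
  4 → bin 3  [load 19/19]
8 bins opened.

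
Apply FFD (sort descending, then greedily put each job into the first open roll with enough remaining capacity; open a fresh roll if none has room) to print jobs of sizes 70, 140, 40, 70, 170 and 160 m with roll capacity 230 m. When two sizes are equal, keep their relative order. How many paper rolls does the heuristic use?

Sorted descending: 170, 160, 140, 70, 70, 40.
  170 → roll 1 (new)  [load 170/230]
  160 → roll 2 (new)  [load 160/230]
  140 → roll 3 (new)  [load 140/230]
  70 → roll 2  [load 230/230]
  70 → roll 3  [load 210/230]
  40 → roll 1  [load 210/230]
3 paper rolls opened.

3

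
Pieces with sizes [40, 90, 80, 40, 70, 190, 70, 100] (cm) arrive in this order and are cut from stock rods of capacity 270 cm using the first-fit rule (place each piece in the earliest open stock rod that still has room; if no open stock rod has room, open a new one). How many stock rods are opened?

  40 → stock rod 1 (new)  [load 40/270]
  90 → stock rod 1  [load 130/270]
  80 → stock rod 1  [load 210/270]
  40 → stock rod 1  [load 250/270]
  70 → stock rod 2 (new)  [load 70/270]
  190 → stock rod 2  [load 260/270]
  70 → stock rod 3 (new)  [load 70/270]
  100 → stock rod 3  [load 170/270]
3 stock rods opened.

3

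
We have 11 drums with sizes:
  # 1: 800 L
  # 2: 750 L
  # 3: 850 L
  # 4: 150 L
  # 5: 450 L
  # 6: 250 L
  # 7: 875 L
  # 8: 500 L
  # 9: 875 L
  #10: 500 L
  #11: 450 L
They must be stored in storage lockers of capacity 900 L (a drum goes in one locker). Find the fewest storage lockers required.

8

Total = 875 + 875 + 850 + 800 + 750 + 500 + 500 + 450 + 450 + 250 + 150 = 6450 L.
Lower bound: ⌈6450/900⌉ = 8 storage lockers.
A packing using 8 storage lockers:
  locker 1: 875 = 875
  locker 2: 875 = 875
  locker 3: 850 = 850
  locker 4: 800 = 800
  locker 5: 750 + 150 = 900
  locker 6: 500 + 250 = 750
  locker 7: 500 = 500
  locker 8: 450 + 450 = 900
This matches the lower bound, so 8 is optimal.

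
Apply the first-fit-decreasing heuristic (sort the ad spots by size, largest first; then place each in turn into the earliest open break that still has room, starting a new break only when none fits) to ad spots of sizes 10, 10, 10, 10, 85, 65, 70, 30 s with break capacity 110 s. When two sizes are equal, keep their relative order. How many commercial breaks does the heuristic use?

3

Sorted descending: 85, 70, 65, 30, 10, 10, 10, 10.
  85 → break 1 (new)  [load 85/110]
  70 → break 2 (new)  [load 70/110]
  65 → break 3 (new)  [load 65/110]
  30 → break 2  [load 100/110]
  10 → break 1  [load 95/110]
  10 → break 1  [load 105/110]
  10 → break 2  [load 110/110]
  10 → break 3  [load 75/110]
3 commercial breaks opened.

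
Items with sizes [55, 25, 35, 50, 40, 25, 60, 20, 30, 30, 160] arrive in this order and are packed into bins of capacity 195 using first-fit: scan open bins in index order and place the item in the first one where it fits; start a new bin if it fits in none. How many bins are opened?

  55 → bin 1 (new)  [load 55/195]
  25 → bin 1  [load 80/195]
  35 → bin 1  [load 115/195]
  50 → bin 1  [load 165/195]
  40 → bin 2 (new)  [load 40/195]
  25 → bin 1  [load 190/195]
  60 → bin 2  [load 100/195]
  20 → bin 2  [load 120/195]
  30 → bin 2  [load 150/195]
  30 → bin 2  [load 180/195]
  160 → bin 3 (new)  [load 160/195]
3 bins opened.

3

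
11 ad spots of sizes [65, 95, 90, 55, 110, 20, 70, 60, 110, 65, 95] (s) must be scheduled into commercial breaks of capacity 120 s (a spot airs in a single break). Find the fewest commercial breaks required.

Total = 110 + 110 + 95 + 95 + 90 + 70 + 65 + 65 + 60 + 55 + 20 = 835 s.
Lower bound: ⌈835/120⌉ = 7 commercial breaks.
Also, 8 ad spots each exceed 60 s, and no two of those can share a break, so at least 8 commercial breaks are needed.
A packing using 9 commercial breaks:
  break 1: 110 = 110
  break 2: 110 = 110
  break 3: 95 + 20 = 115
  break 4: 95 = 95
  break 5: 90 = 90
  break 6: 70 = 70
  break 7: 65 + 55 = 120
  break 8: 65 = 65
  break 9: 60 = 60
No arrangement into 8 commercial breaks stays within capacity, so 9 is optimal.

9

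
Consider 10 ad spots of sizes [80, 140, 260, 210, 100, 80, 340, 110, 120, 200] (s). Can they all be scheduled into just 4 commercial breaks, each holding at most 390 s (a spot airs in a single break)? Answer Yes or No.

Total = 1640 s; ⌈1640/390⌉ = 5.
At least 5 commercial breaks are required, but only 4 are allowed.

No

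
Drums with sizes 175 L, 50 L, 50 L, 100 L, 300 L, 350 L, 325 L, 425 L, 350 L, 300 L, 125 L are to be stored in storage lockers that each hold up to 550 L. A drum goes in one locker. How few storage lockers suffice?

Total = 425 + 350 + 350 + 325 + 300 + 300 + 175 + 125 + 100 + 50 + 50 = 2550 L.
Lower bound: ⌈2550/550⌉ = 5 storage lockers.
Also, 6 drums each exceed 275 L, and no two of those can share a locker, so at least 6 storage lockers are needed.
A packing using 6 storage lockers:
  locker 1: 425 + 125 = 550
  locker 2: 350 + 175 = 525
  locker 3: 350 + 100 + 50 + 50 = 550
  locker 4: 325 = 325
  locker 5: 300 = 300
  locker 6: 300 = 300
This matches the lower bound, so 6 is optimal.

6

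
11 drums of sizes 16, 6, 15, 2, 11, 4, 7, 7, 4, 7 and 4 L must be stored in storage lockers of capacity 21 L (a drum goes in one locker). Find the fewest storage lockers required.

4

Total = 16 + 15 + 11 + 7 + 7 + 7 + 6 + 4 + 4 + 4 + 2 = 83 L.
Lower bound: ⌈83/21⌉ = 4 storage lockers.
A packing using 4 storage lockers:
  locker 1: 16 + 4 = 20
  locker 2: 15 + 6 = 21
  locker 3: 11 + 4 + 4 + 2 = 21
  locker 4: 7 + 7 + 7 = 21
This matches the lower bound, so 4 is optimal.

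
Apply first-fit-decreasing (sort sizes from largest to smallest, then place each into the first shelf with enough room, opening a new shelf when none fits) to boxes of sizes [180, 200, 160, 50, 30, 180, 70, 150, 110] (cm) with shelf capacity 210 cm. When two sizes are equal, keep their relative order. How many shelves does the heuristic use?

Sorted descending: 200, 180, 180, 160, 150, 110, 70, 50, 30.
  200 → shelf 1 (new)  [load 200/210]
  180 → shelf 2 (new)  [load 180/210]
  180 → shelf 3 (new)  [load 180/210]
  160 → shelf 4 (new)  [load 160/210]
  150 → shelf 5 (new)  [load 150/210]
  110 → shelf 6 (new)  [load 110/210]
  70 → shelf 6  [load 180/210]
  50 → shelf 4  [load 210/210]
  30 → shelf 2  [load 210/210]
6 shelves opened.

6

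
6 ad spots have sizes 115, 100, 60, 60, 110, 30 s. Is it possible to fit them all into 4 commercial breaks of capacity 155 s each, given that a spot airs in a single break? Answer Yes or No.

A valid assignment using 4 commercial breaks:
  break 1: 115 + 30 = 145
  break 2: 110 = 110
  break 3: 100 = 100
  break 4: 60 + 60 = 120
Every load is within 155 s, so 4 commercial breaks suffice.

Yes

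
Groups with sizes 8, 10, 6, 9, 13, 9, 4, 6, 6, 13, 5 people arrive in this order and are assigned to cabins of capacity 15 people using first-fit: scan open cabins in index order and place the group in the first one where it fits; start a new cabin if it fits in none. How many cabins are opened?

7

  8 → cabin 1 (new)  [load 8/15]
  10 → cabin 2 (new)  [load 10/15]
  6 → cabin 1  [load 14/15]
  9 → cabin 3 (new)  [load 9/15]
  13 → cabin 4 (new)  [load 13/15]
  9 → cabin 5 (new)  [load 9/15]
  4 → cabin 2  [load 14/15]
  6 → cabin 3  [load 15/15]
  6 → cabin 5  [load 15/15]
  13 → cabin 6 (new)  [load 13/15]
  5 → cabin 7 (new)  [load 5/15]
7 cabins opened.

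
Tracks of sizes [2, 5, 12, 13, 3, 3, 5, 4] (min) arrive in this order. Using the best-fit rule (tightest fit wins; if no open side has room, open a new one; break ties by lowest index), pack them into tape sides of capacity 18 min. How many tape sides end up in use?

  2 → side 1 (new)  [load 2/18]
  5 → side 1  [load 7/18]
  12 → side 2 (new)  [load 12/18]
  13 → side 3 (new)  [load 13/18]
  3 → side 3  [load 16/18]
  3 → side 2  [load 15/18]
  5 → side 1  [load 12/18]
  4 → side 1  [load 16/18]
3 tape sides opened.

3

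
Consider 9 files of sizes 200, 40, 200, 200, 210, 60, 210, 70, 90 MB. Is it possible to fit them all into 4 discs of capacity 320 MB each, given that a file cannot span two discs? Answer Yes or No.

Total = 1280 MB; ⌈1280/320⌉ = 4.
5 files each exceed half the capacity and cannot share a disc, forcing at least 5 discs.
At least 5 discs are required, but only 4 are allowed.

No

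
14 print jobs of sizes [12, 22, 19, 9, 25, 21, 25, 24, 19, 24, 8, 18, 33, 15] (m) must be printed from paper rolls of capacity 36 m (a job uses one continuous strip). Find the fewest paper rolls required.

Total = 33 + 25 + 25 + 24 + 24 + 22 + 21 + 19 + 19 + 18 + 15 + 12 + 9 + 8 = 274 m.
Lower bound: ⌈274/36⌉ = 8 paper rolls.
Also, 9 print jobs each exceed 18 m, and no two of those can share a roll, so at least 9 paper rolls are needed.
A packing using 10 paper rolls:
  roll 1: 33 = 33
  roll 2: 25 + 9 = 34
  roll 3: 25 + 8 = 33
  roll 4: 24 + 12 = 36
  roll 5: 24 = 24
  roll 6: 22 = 22
  roll 7: 21 + 15 = 36
  roll 8: 19 = 19
  roll 9: 19 = 19
  roll 10: 18 = 18
No arrangement into 9 paper rolls stays within capacity, so 10 is optimal.

10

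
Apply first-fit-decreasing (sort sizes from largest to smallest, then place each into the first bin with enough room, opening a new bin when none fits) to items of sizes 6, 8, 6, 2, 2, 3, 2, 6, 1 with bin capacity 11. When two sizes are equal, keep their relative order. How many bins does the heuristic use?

4

Sorted descending: 8, 6, 6, 6, 3, 2, 2, 2, 1.
  8 → bin 1 (new)  [load 8/11]
  6 → bin 2 (new)  [load 6/11]
  6 → bin 3 (new)  [load 6/11]
  6 → bin 4 (new)  [load 6/11]
  3 → bin 1  [load 11/11]
  2 → bin 2  [load 8/11]
  2 → bin 2  [load 10/11]
  2 → bin 3  [load 8/11]
  1 → bin 2  [load 11/11]
4 bins opened.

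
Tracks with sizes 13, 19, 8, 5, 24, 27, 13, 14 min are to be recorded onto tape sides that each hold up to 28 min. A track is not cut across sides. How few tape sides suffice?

Total = 27 + 24 + 19 + 14 + 13 + 13 + 8 + 5 = 123 min.
Lower bound: ⌈123/28⌉ = 5 tape sides.
A packing using 5 tape sides:
  side 1: 27 = 27
  side 2: 24 = 24
  side 3: 19 + 8 = 27
  side 4: 14 + 13 = 27
  side 5: 13 + 5 = 18
This matches the lower bound, so 5 is optimal.

5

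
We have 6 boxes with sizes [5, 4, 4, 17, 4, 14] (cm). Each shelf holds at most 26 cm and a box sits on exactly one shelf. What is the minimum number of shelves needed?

2

Total = 17 + 14 + 5 + 4 + 4 + 4 = 48 cm.
Lower bound: ⌈48/26⌉ = 2 shelves.
A packing using 2 shelves:
  shelf 1: 17 + 5 + 4 = 26
  shelf 2: 14 + 4 + 4 = 22
This matches the lower bound, so 2 is optimal.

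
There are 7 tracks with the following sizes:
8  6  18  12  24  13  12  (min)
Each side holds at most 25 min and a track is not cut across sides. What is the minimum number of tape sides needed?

Total = 24 + 18 + 13 + 12 + 12 + 8 + 6 = 93 min.
Lower bound: ⌈93/25⌉ = 4 tape sides.
A packing using 4 tape sides:
  side 1: 24 = 24
  side 2: 18 + 6 = 24
  side 3: 13 + 12 = 25
  side 4: 12 + 8 = 20
This matches the lower bound, so 4 is optimal.

4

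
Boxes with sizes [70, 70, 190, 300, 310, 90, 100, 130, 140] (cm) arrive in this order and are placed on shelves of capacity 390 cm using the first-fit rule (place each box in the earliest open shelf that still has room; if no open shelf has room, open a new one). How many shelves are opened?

4

  70 → shelf 1 (new)  [load 70/390]
  70 → shelf 1  [load 140/390]
  190 → shelf 1  [load 330/390]
  300 → shelf 2 (new)  [load 300/390]
  310 → shelf 3 (new)  [load 310/390]
  90 → shelf 2  [load 390/390]
  100 → shelf 4 (new)  [load 100/390]
  130 → shelf 4  [load 230/390]
  140 → shelf 4  [load 370/390]
4 shelves opened.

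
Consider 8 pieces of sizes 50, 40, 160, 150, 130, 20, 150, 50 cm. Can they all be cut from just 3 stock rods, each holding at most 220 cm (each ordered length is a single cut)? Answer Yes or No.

No

Total = 750 cm; ⌈750/220⌉ = 4.
At least 4 stock rods are required, but only 3 are allowed.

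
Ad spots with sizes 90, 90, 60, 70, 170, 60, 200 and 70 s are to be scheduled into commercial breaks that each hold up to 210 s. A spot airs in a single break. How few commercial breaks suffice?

Total = 200 + 170 + 90 + 90 + 70 + 70 + 60 + 60 = 810 s.
Lower bound: ⌈810/210⌉ = 4 commercial breaks.
A packing using 5 commercial breaks:
  break 1: 200 = 200
  break 2: 170 = 170
  break 3: 90 + 90 = 180
  break 4: 70 + 70 + 60 = 200
  break 5: 60 = 60
No arrangement into 4 commercial breaks stays within capacity, so 5 is optimal.

5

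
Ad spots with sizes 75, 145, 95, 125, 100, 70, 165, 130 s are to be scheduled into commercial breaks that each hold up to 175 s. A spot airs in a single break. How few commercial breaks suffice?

Total = 165 + 145 + 130 + 125 + 100 + 95 + 75 + 70 = 905 s.
Lower bound: ⌈905/175⌉ = 6 commercial breaks.
A packing using 6 commercial breaks:
  break 1: 165 = 165
  break 2: 145 = 145
  break 3: 130 = 130
  break 4: 125 = 125
  break 5: 100 + 75 = 175
  break 6: 95 + 70 = 165
This matches the lower bound, so 6 is optimal.

6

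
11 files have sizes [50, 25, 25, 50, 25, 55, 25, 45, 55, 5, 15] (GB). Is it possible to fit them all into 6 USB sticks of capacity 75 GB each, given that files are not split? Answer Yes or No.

A valid assignment using 6 USB sticks:
  USB stick 1: 55 + 15 + 5 = 75
  USB stick 2: 55 = 55
  USB stick 3: 50 + 25 = 75
  USB stick 4: 50 + 25 = 75
  USB stick 5: 45 + 25 = 70
  USB stick 6: 25 = 25
Every load is within 75 GB, so 6 USB sticks suffice.

Yes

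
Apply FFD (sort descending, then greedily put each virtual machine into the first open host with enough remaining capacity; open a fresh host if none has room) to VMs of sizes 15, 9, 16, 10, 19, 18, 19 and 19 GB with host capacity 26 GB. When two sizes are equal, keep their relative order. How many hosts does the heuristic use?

Sorted descending: 19, 19, 19, 18, 16, 15, 10, 9.
  19 → host 1 (new)  [load 19/26]
  19 → host 2 (new)  [load 19/26]
  19 → host 3 (new)  [load 19/26]
  18 → host 4 (new)  [load 18/26]
  16 → host 5 (new)  [load 16/26]
  15 → host 6 (new)  [load 15/26]
  10 → host 5  [load 26/26]
  9 → host 6  [load 24/26]
6 hosts opened.

6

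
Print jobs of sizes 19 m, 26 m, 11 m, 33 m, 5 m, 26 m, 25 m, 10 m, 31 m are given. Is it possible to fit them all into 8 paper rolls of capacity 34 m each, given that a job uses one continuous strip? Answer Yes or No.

Yes

A valid assignment using 7 paper rolls:
  roll 1: 33 = 33
  roll 2: 31 = 31
  roll 3: 26 + 5 = 31
  roll 4: 26 = 26
  roll 5: 25 = 25
  roll 6: 19 + 11 = 30
  roll 7: 10 = 10
That uses only 7 ≤ 8, so 8 paper rolls are enough.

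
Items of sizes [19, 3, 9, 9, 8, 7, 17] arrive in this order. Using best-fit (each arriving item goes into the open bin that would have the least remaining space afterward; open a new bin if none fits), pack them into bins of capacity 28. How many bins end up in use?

3

  19 → bin 1 (new)  [load 19/28]
  3 → bin 1  [load 22/28]
  9 → bin 2 (new)  [load 9/28]
  9 → bin 2  [load 18/28]
  8 → bin 2  [load 26/28]
  7 → bin 3 (new)  [load 7/28]
  17 → bin 3  [load 24/28]
3 bins opened.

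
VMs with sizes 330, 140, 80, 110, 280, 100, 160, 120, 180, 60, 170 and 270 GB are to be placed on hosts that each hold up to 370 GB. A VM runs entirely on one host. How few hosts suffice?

Total = 330 + 280 + 270 + 180 + 170 + 160 + 140 + 120 + 110 + 100 + 80 + 60 = 2000 GB.
Lower bound: ⌈2000/370⌉ = 6 hosts.
A packing using 6 hosts:
  host 1: 330 = 330
  host 2: 280 + 80 = 360
  host 3: 270 + 100 = 370
  host 4: 180 + 170 = 350
  host 5: 160 + 140 + 60 = 360
  host 6: 120 + 110 = 230
This matches the lower bound, so 6 is optimal.

6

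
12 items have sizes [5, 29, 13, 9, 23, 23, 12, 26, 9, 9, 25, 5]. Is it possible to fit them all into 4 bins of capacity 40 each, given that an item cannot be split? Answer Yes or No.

No

Total = 188; ⌈188/40⌉ = 5.
At least 5 bins are required, but only 4 are allowed.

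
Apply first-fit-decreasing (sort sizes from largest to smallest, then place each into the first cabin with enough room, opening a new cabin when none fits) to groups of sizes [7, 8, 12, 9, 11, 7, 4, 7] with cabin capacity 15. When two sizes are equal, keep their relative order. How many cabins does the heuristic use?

Sorted descending: 12, 11, 9, 8, 7, 7, 7, 4.
  12 → cabin 1 (new)  [load 12/15]
  11 → cabin 2 (new)  [load 11/15]
  9 → cabin 3 (new)  [load 9/15]
  8 → cabin 4 (new)  [load 8/15]
  7 → cabin 4  [load 15/15]
  7 → cabin 5 (new)  [load 7/15]
  7 → cabin 5  [load 14/15]
  4 → cabin 2  [load 15/15]
5 cabins opened.

5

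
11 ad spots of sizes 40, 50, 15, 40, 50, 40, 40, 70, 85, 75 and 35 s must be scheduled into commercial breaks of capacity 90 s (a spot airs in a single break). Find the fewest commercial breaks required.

Total = 85 + 75 + 70 + 50 + 50 + 40 + 40 + 40 + 40 + 35 + 15 = 540 s.
Lower bound: ⌈540/90⌉ = 6 commercial breaks.
A packing using 7 commercial breaks:
  break 1: 85 = 85
  break 2: 75 + 15 = 90
  break 3: 70 = 70
  break 4: 50 + 40 = 90
  break 5: 50 + 40 = 90
  break 6: 40 + 40 = 80
  break 7: 35 = 35
No arrangement into 6 commercial breaks stays within capacity, so 7 is optimal.

7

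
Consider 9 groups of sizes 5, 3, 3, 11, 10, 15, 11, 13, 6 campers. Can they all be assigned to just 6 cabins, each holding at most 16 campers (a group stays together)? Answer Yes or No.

Yes

A valid assignment using 5 cabins:
  cabin 1: 15 = 15
  cabin 2: 13 + 3 = 16
  cabin 3: 11 + 5 = 16
  cabin 4: 11 + 3 = 14
  cabin 5: 10 + 6 = 16
That uses only 5 ≤ 6, so 6 cabins are enough.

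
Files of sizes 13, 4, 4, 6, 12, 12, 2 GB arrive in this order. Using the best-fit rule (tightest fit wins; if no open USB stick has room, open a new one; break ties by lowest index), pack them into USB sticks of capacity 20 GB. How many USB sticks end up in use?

4

  13 → USB stick 1 (new)  [load 13/20]
  4 → USB stick 1  [load 17/20]
  4 → USB stick 2 (new)  [load 4/20]
  6 → USB stick 2  [load 10/20]
  12 → USB stick 3 (new)  [load 12/20]
  12 → USB stick 4 (new)  [load 12/20]
  2 → USB stick 1  [load 19/20]
4 USB sticks opened.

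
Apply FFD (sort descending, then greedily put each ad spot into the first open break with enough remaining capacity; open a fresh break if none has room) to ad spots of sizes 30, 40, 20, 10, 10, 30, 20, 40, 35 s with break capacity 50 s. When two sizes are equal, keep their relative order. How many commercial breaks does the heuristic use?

5

Sorted descending: 40, 40, 35, 30, 30, 20, 20, 10, 10.
  40 → break 1 (new)  [load 40/50]
  40 → break 2 (new)  [load 40/50]
  35 → break 3 (new)  [load 35/50]
  30 → break 4 (new)  [load 30/50]
  30 → break 5 (new)  [load 30/50]
  20 → break 4  [load 50/50]
  20 → break 5  [load 50/50]
  10 → break 1  [load 50/50]
  10 → break 2  [load 50/50]
5 commercial breaks opened.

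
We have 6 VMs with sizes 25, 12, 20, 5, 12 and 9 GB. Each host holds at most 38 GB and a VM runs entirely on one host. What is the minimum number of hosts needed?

Total = 25 + 20 + 12 + 12 + 9 + 5 = 83 GB.
Lower bound: ⌈83/38⌉ = 3 hosts.
A packing using 3 hosts:
  host 1: 25 + 12 = 37
  host 2: 20 + 12 + 5 = 37
  host 3: 9 = 9
This matches the lower bound, so 3 is optimal.

3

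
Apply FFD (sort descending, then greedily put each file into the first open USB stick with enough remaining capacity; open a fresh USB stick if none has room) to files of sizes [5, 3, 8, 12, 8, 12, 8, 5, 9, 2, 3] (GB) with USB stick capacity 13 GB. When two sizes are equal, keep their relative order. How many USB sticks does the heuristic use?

Sorted descending: 12, 12, 9, 8, 8, 8, 5, 5, 3, 3, 2.
  12 → USB stick 1 (new)  [load 12/13]
  12 → USB stick 2 (new)  [load 12/13]
  9 → USB stick 3 (new)  [load 9/13]
  8 → USB stick 4 (new)  [load 8/13]
  8 → USB stick 5 (new)  [load 8/13]
  8 → USB stick 6 (new)  [load 8/13]
  5 → USB stick 4  [load 13/13]
  5 → USB stick 5  [load 13/13]
  3 → USB stick 3  [load 12/13]
  3 → USB stick 6  [load 11/13]
  2 → USB stick 6  [load 13/13]
6 USB sticks opened.

6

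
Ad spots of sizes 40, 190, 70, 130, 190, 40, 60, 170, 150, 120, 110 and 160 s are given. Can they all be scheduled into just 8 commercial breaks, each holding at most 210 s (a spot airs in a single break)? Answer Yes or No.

Yes

A valid assignment using 8 commercial breaks:
  break 1: 190 = 190
  break 2: 190 = 190
  break 3: 170 + 40 = 210
  break 4: 160 + 40 = 200
  break 5: 150 + 60 = 210
  break 6: 130 + 70 = 200
  break 7: 120 = 120
  break 8: 110 = 110
Every load is within 210 s, so 8 commercial breaks suffice.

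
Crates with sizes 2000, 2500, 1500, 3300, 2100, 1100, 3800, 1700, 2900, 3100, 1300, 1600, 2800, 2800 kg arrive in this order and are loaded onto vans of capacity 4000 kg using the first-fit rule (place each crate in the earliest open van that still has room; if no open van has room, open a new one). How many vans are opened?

10

  2000 → van 1 (new)  [load 2000/4000]
  2500 → van 2 (new)  [load 2500/4000]
  1500 → van 1  [load 3500/4000]
  3300 → van 3 (new)  [load 3300/4000]
  2100 → van 4 (new)  [load 2100/4000]
  1100 → van 2  [load 3600/4000]
  3800 → van 5 (new)  [load 3800/4000]
  1700 → van 4  [load 3800/4000]
  2900 → van 6 (new)  [load 2900/4000]
  3100 → van 7 (new)  [load 3100/4000]
  1300 → van 8 (new)  [load 1300/4000]
  1600 → van 8  [load 2900/4000]
  2800 → van 9 (new)  [load 2800/4000]
  2800 → van 10 (new)  [load 2800/4000]
10 vans opened.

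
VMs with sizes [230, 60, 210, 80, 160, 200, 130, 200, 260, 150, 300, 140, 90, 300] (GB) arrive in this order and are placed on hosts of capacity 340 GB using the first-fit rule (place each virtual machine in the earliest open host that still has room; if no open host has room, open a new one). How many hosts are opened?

  230 → host 1 (new)  [load 230/340]
  60 → host 1  [load 290/340]
  210 → host 2 (new)  [load 210/340]
  80 → host 2  [load 290/340]
  160 → host 3 (new)  [load 160/340]
  200 → host 4 (new)  [load 200/340]
  130 → host 3  [load 290/340]
  200 → host 5 (new)  [load 200/340]
  260 → host 6 (new)  [load 260/340]
  150 → host 7 (new)  [load 150/340]
  300 → host 8 (new)  [load 300/340]
  140 → host 4  [load 340/340]
  90 → host 5  [load 290/340]
  300 → host 9 (new)  [load 300/340]
9 hosts opened.

9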